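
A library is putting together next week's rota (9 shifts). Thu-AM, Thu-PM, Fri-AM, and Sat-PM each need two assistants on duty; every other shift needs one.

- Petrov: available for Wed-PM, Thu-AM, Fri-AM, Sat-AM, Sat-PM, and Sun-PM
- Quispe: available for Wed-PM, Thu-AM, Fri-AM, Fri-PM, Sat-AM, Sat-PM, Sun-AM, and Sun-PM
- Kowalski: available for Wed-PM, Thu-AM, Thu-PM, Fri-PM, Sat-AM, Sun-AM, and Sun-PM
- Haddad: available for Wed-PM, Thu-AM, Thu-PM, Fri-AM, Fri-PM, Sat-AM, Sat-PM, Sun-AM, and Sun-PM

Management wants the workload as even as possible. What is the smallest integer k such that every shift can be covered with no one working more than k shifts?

4

With 4 assistants and 13 worker-slots to fill, someone must work at least ⌈13/4⌉ = 4 shifts, so k ≥ 4.
k = 4 works: Wed-PM→Petrov, Thu-AM→Kowalski+Haddad, Thu-PM→Kowalski+Haddad, Fri-AM→Petrov+Quispe, Fri-PM→Quispe, Sat-AM→Petrov, Sat-PM→Petrov+Quispe, Sun-AM→Quispe, Sun-PM→Kowalski.
Loads: Petrov 4, Quispe 4, Kowalski 3, Haddad 2 — all ≤ 4.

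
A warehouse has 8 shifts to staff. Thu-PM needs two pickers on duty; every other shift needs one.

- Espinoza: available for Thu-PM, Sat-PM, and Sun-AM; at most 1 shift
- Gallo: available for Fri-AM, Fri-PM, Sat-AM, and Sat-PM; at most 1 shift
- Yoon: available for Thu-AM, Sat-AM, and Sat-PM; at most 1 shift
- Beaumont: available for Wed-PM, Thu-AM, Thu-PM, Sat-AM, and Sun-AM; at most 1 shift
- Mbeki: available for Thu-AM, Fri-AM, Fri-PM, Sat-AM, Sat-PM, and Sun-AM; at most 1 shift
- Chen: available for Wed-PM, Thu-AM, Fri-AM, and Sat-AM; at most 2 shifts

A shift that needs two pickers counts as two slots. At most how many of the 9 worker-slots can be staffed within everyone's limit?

Total capacity across all pickers is 1+1+1+1+1+2 = 7, and 9 slots are needed, so at most 7 can be filled.
An assignment achieving 7: Wed-PM→Beaumont, Thu-AM→Chen, Thu-PM→Espinoza, Fri-AM→Mbeki, Fri-PM→Gallo, Sat-AM→Chen, Sat-PM→Yoon.
Loads: Espinoza 1/1, Gallo 1/1, Yoon 1/1, Beaumont 1/1, Mbeki 1/1, Chen 2/2.

7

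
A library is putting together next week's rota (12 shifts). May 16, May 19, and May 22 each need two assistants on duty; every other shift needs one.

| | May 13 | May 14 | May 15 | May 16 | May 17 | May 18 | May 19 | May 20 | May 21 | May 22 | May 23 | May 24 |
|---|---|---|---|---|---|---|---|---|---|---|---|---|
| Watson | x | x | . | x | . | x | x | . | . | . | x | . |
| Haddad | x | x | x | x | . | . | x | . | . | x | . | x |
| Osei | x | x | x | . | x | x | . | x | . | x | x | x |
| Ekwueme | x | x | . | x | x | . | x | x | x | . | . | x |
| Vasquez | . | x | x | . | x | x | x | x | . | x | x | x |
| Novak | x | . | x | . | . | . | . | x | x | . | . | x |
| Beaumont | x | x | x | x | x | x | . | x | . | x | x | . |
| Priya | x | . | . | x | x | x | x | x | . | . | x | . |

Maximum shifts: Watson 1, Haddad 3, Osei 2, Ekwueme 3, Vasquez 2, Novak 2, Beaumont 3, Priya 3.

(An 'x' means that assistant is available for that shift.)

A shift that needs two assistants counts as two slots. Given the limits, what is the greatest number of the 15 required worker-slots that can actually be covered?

Total capacity across all assistants is 1+3+2+3+2+2+3+3 = 19, and 15 slots are needed, so at most 15 can be filled.
An assignment achieving 15: May 13→Novak, May 14→Beaumont, May 15→Haddad, May 16→Watson+Haddad, May 17→Osei, May 18→Vasquez, May 19→Ekwueme+Vasquez, May 20→Novak, May 21→Ekwueme, May 22→Haddad+Osei, May 23→Beaumont, May 24→Ekwueme.
Loads: Watson 1/1, Haddad 3/3, Osei 2/2, Ekwueme 3/3, Vasquez 2/2, Novak 2/2, Beaumont 2/3, Priya 0/3.

15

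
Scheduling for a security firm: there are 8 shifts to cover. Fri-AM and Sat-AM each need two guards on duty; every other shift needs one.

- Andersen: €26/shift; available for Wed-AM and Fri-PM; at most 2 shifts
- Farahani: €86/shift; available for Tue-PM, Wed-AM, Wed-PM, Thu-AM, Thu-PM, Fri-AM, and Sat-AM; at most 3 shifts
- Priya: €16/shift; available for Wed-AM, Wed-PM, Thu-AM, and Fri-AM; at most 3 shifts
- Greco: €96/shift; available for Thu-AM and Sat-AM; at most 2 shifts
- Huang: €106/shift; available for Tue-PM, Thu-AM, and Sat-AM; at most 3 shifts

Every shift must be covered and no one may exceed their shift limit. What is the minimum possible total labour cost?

Thu-PM can only be covered by Farahani, so that assignment is forced.
Fri-AM can only be covered by Farahani and Priya, so that assignment is forced.
Fri-PM can only be covered by Andersen, so that assignment is forced.
Picking the cheapest available guard for each shift independently would cost €530, but that ignores the shift limits.
An optimal schedule: Tue-PM→Farahani, Wed-AM→Andersen, Wed-PM→Priya, Thu-AM→Priya, Thu-PM→Farahani, Fri-AM→Farahani+Priya, Fri-PM→Andersen, Sat-AM→Greco+Huang.
Total: 86 + 26 + 16 + 16 + 86 + 86 + 16 + 26 + 96 + 106 = €560.

€560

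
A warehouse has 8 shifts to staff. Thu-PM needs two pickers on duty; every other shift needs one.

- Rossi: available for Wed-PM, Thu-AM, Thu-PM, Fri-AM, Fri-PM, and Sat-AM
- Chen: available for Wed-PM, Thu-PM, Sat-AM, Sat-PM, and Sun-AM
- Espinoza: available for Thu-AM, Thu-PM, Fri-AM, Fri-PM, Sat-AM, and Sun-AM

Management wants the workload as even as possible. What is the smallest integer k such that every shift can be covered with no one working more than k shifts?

3

With 3 pickers and 9 worker-slots to fill, someone must work at least ⌈9/3⌉ = 3 shifts, so k ≥ 3.
k = 3 works: Wed-PM→Rossi, Thu-AM→Rossi, Thu-PM→Chen+Espinoza, Fri-AM→Rossi, Fri-PM→Espinoza, Sat-AM→Espinoza, Sat-PM→Chen, Sun-AM→Chen.
Loads: Rossi 3, Chen 3, Espinoza 3 — all ≤ 3.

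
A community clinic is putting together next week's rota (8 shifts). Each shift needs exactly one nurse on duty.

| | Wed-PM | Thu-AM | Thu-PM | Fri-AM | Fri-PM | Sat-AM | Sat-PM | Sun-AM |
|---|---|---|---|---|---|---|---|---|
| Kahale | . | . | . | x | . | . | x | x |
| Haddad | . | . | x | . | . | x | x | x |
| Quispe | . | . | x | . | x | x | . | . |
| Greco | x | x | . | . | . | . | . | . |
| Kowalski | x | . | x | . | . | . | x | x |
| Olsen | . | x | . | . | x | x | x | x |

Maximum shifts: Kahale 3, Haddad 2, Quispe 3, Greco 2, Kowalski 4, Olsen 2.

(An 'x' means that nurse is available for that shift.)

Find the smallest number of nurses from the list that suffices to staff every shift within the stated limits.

3

8 slots to fill and no one can take more than 4, so at least ⌈8/4⌉ = 2 nurses are needed.
Any 2 nurses together have capacity at most 4+3 = 7 < 8 slots, so 2 can never suffice.
Kahale, Quispe, and Greco alone can cover everything: Wed-PM→Greco, Thu-AM→Greco, Thu-PM→Quispe, Fri-AM→Kahale, Fri-PM→Quispe, Sat-AM→Quispe, Sat-PM→Kahale, Sun-AM→Kahale.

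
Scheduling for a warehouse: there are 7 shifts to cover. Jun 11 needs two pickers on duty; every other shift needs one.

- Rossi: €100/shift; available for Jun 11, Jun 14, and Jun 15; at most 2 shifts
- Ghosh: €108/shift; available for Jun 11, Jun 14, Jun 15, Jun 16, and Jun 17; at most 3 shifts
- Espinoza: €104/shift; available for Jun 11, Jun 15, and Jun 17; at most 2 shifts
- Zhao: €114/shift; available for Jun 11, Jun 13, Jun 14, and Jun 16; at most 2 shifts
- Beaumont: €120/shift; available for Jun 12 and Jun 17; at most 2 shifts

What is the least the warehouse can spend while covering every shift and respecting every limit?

Jun 12 can only be covered by Beaumont, so that assignment is forced.
Jun 13 can only be covered by Zhao, so that assignment is forced.
Picking the cheapest available picker for each shift independently would cost €850, but that ignores the shift limits.
An optimal schedule: Jun 11→Espinoza+Ghosh, Jun 12→Beaumont, Jun 13→Zhao, Jun 14→Rossi, Jun 15→Rossi, Jun 16→Ghosh, Jun 17→Espinoza.
Total: 104 + 108 + 120 + 114 + 100 + 100 + 108 + 104 = €858.

€858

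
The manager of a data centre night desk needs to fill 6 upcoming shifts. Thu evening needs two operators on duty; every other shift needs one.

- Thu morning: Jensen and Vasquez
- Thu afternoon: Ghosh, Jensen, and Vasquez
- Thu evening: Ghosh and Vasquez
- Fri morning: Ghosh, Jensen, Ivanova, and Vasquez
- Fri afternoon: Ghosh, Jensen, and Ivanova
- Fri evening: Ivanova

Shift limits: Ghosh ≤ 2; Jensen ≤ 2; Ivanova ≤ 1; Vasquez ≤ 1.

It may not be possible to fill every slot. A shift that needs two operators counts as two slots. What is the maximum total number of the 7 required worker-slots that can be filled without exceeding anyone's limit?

6

Total capacity across all operators is 2+2+1+1 = 6, and 7 slots are needed, so at most 6 can be filled.
An assignment achieving 6: Thu morning→Jensen, Thu afternoon→Ghosh, Thu evening→Ghosh+Vasquez, Fri afternoon→Jensen, Fri evening→Ivanova.
Loads: Ghosh 2/2, Jensen 2/2, Ivanova 1/1, Vasquez 1/1.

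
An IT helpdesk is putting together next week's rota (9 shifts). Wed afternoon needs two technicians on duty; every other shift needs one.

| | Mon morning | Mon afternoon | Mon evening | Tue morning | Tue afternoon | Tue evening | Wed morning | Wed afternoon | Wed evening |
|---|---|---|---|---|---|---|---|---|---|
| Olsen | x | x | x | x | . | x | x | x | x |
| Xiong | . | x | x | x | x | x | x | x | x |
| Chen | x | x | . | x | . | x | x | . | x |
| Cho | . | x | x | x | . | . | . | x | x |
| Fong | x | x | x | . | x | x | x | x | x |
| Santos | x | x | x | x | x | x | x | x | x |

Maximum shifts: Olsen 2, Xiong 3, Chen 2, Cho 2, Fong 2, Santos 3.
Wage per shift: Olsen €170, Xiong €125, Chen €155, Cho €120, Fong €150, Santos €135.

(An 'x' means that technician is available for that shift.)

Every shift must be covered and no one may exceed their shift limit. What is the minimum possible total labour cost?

€1320

Picking the cheapest available technician for each shift independently would cost €1235, but that ignores the shift limits.
An optimal schedule: Mon morning→Santos, Mon afternoon→Santos, Mon evening→Cho, Tue morning→Cho, Tue afternoon→Xiong, Tue evening→Xiong, Wed morning→Xiong, Wed afternoon→Santos+Fong, Wed evening→Fong.
Total: 135 + 135 + 120 + 120 + 125 + 125 + 125 + 135 + 150 + 150 = €1320.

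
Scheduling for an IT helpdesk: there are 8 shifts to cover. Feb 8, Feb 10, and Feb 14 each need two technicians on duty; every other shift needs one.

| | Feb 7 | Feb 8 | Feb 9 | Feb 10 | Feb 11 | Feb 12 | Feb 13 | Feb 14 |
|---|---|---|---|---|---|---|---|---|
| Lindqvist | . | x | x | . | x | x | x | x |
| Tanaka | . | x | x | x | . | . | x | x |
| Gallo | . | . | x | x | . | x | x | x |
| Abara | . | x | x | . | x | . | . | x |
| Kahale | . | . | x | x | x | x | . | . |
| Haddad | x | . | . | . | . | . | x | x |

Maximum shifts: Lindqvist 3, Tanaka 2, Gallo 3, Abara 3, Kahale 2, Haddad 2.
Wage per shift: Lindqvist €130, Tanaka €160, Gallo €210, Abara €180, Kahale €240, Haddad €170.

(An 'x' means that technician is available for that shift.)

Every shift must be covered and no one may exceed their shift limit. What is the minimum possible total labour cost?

€1800

Feb 7 can only be covered by Haddad, so that assignment is forced.
Picking the cheapest available technician for each shift independently would cost €1640, but that ignores the shift limits.
An optimal schedule: Feb 7→Haddad, Feb 8→Lindqvist+Tanaka, Feb 9→Abara, Feb 10→Tanaka+Gallo, Feb 11→Abara, Feb 12→Lindqvist, Feb 13→Lindqvist, Feb 14→Haddad+Abara.
Total: 170 + 130 + 160 + 180 + 160 + 210 + 180 + 130 + 130 + 170 + 180 = €1800.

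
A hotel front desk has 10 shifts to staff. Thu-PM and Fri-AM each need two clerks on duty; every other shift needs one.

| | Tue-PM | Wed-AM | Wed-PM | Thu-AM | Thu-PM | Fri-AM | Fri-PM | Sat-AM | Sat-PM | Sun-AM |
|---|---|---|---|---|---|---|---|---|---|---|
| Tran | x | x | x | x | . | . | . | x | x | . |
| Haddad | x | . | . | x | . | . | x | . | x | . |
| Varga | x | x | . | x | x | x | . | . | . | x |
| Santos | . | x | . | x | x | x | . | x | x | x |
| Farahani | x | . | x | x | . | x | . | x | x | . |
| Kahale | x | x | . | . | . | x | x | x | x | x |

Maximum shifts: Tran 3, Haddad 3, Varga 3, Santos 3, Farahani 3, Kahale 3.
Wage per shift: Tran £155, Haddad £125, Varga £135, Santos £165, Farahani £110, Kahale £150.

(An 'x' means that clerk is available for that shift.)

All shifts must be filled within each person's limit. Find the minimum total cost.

£1575

Thu-PM can only be covered by Varga and Santos, so that assignment is forced.
Picking the cheapest available clerk for each shift independently would cost £1490, but that ignores the shift limits.
An optimal schedule: Tue-PM→Haddad, Wed-AM→Varga, Wed-PM→Farahani, Thu-AM→Haddad, Thu-PM→Varga+Santos, Fri-AM→Farahani+Kahale, Fri-PM→Haddad, Sat-AM→Farahani, Sat-PM→Kahale, Sun-AM→Varga.
Total: 125 + 135 + 110 + 125 + 135 + 165 + 110 + 150 + 125 + 110 + 150 + 135 = £1575.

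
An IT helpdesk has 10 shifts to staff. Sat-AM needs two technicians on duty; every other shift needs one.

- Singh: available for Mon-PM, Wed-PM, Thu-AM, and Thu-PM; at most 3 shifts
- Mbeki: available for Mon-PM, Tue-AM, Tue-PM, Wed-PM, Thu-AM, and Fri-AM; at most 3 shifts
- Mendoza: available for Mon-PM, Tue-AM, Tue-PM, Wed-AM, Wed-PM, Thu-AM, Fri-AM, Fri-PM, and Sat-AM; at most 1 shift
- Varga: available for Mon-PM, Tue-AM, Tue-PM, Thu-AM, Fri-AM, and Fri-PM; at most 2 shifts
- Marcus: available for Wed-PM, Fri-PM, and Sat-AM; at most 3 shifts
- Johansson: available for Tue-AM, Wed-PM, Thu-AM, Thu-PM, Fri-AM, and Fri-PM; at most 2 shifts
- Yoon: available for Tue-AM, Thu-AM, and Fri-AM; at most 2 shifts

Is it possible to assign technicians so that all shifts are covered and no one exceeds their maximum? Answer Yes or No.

No

Total capacity is 16 and 11 slots are needed, so capacity alone doesn't rule it out.
Shifts {Wed-AM, Sat-AM} need 3 worker-slots in total, but the technicians available for any of those shifts (Mendoza and Marcus) can supply at most 2 among them. So no valid schedule exists.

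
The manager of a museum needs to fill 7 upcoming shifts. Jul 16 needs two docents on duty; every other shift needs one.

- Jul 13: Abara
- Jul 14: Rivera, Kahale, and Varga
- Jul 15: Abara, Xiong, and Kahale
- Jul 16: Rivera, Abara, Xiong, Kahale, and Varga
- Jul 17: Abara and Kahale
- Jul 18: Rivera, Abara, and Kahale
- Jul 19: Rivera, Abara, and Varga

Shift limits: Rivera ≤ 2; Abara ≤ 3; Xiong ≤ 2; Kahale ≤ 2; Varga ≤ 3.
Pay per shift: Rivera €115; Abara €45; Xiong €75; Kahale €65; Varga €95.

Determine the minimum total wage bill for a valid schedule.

Jul 13 can only be covered by Abara, so that assignment is forced.
Picking the cheapest available docent for each shift independently would cost €400, but that ignores the shift limits.
An optimal schedule: Jul 13→Abara, Jul 14→Kahale, Jul 15→Xiong, Jul 16→Kahale+Xiong, Jul 17→Abara, Jul 18→Abara, Jul 19→Varga.
Total: 45 + 65 + 75 + 65 + 75 + 45 + 45 + 95 = €510.

€510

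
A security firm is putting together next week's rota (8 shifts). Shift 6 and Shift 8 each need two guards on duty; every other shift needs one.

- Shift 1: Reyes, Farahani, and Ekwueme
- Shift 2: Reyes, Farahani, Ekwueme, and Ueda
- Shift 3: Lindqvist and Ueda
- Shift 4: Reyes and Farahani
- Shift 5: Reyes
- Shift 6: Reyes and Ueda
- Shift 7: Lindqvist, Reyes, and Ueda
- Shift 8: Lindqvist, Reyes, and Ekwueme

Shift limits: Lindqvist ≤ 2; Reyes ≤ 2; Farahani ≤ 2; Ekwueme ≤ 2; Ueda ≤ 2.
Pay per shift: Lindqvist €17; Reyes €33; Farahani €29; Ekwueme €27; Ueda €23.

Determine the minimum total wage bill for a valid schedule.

€258

Shift 5 can only be covered by Reyes, so that assignment is forced.
Shift 6 can only be covered by Reyes and Ueda, so that assignment is forced.
Picking the cheapest available guard for each shift independently would cost €246, but that ignores the shift limits.
An optimal schedule: Shift 1→Farahani, Shift 2→Ekwueme, Shift 3→Lindqvist, Shift 4→Farahani, Shift 5→Reyes, Shift 6→Reyes+Ueda, Shift 7→Ueda, Shift 8→Lindqvist+Ekwueme.
Total: 29 + 27 + 17 + 29 + 33 + 33 + 23 + 23 + 17 + 27 = €258.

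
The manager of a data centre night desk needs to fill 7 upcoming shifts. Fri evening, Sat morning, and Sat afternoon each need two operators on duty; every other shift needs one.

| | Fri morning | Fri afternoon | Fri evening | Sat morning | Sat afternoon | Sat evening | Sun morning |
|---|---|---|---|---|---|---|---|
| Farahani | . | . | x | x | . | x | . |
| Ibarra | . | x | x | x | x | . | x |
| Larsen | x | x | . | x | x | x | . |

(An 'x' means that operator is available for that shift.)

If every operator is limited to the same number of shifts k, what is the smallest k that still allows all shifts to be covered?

4

With 3 operators and 10 worker-slots to fill, someone must work at least ⌈10/3⌉ = 4 shifts, so k ≥ 4.
k = 4 works: Fri morning→Larsen, Fri afternoon→Ibarra, Fri evening→Farahani+Ibarra, Sat morning→Farahani+Larsen, Sat afternoon→Ibarra+Larsen, Sat evening→Farahani, Sun morning→Ibarra.
Loads: Farahani 3, Ibarra 4, Larsen 3 — all ≤ 4.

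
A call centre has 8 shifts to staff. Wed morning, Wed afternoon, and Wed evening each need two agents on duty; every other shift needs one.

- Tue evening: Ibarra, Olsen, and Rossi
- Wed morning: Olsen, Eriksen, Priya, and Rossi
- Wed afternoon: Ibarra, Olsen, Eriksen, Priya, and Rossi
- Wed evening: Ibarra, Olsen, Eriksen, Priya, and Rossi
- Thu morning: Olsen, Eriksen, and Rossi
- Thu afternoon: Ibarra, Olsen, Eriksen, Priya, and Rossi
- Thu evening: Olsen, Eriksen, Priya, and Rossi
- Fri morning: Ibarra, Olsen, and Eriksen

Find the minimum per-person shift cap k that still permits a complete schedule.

3

With 5 agents and 11 worker-slots to fill, someone must work at least ⌈11/5⌉ = 3 shifts, so k ≥ 3.
k = 3 works: Tue evening→Ibarra, Wed morning→Olsen+Eriksen, Wed afternoon→Eriksen+Priya, Wed evening→Eriksen+Priya, Thu morning→Olsen, Thu afternoon→Ibarra, Thu evening→Olsen, Fri morning→Ibarra.
Loads: Ibarra 3, Olsen 3, Eriksen 3, Priya 2, Rossi 0 — all ≤ 3.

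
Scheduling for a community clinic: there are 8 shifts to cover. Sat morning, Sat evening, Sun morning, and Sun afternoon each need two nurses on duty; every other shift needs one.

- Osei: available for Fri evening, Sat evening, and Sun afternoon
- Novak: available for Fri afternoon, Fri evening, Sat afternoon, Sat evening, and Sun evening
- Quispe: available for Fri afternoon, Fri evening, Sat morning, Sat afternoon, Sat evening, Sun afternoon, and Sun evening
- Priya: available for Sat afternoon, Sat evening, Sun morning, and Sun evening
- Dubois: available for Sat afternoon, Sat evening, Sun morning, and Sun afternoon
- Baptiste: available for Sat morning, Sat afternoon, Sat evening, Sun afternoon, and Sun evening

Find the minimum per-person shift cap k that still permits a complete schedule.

With 6 nurses and 12 worker-slots to fill, someone must work at least ⌈12/6⌉ = 2 shifts, so k ≥ 2.
k = 2 works: Fri afternoon→Novak, Fri evening→Osei, Sat morning→Quispe+Baptiste, Sat afternoon→Quispe, Sat evening→Priya+Baptiste, Sun morning→Priya+Dubois, Sun afternoon→Osei+Dubois, Sun evening→Novak.
Loads: Osei 2, Novak 2, Quispe 2, Priya 2, Dubois 2, Baptiste 2 — all ≤ 2.

2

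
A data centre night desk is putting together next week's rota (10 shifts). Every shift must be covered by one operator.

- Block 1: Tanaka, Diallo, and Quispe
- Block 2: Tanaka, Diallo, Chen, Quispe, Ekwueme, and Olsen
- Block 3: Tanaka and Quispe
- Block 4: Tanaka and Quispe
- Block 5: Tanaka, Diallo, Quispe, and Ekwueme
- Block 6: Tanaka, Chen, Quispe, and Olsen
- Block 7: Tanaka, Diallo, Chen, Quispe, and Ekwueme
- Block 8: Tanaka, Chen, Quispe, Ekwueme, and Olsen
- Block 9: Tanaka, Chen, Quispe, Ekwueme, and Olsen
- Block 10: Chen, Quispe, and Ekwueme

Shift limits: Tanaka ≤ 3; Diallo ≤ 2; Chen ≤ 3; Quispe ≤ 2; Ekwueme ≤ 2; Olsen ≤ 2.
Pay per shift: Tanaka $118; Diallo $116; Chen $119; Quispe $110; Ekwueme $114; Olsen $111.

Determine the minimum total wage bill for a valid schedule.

Picking the cheapest available operator for each shift independently would cost $1100, but that ignores the shift limits.
An optimal schedule: Block 1→Diallo, Block 2→Tanaka, Block 3→Quispe, Block 4→Quispe, Block 5→Ekwueme, Block 6→Olsen, Block 7→Diallo, Block 8→Olsen, Block 9→Tanaka, Block 10→Ekwueme.
Total: 116 + 118 + 110 + 110 + 114 + 111 + 116 + 111 + 118 + 114 = $1138.

$1138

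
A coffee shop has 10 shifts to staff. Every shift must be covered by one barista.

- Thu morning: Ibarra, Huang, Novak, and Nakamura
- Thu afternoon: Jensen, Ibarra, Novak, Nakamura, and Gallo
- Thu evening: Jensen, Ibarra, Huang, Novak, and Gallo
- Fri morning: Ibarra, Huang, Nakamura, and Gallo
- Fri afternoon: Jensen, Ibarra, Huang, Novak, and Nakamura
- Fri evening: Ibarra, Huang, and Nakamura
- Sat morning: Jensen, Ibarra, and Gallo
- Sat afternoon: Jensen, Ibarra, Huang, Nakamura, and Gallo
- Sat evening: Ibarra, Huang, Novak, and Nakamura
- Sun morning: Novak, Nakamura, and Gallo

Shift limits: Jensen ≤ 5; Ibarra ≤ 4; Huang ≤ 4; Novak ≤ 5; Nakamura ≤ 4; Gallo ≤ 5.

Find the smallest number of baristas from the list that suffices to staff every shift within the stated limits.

10 slots to fill and no one can take more than 5, so at least ⌈10/5⌉ = 2 baristas are needed.
No set of 2 baristas can cover every shift (each such set leaves at least one shift with no one available or exceeds a cap).
Jensen, Ibarra, and Novak alone can cover everything: Thu morning→Ibarra, Thu afternoon→Jensen, Thu evening→Jensen, Fri morning→Ibarra, Fri afternoon→Jensen, Fri evening→Ibarra, Sat morning→Jensen, Sat afternoon→Jensen, Sat evening→Ibarra, Sun morning→Novak.

3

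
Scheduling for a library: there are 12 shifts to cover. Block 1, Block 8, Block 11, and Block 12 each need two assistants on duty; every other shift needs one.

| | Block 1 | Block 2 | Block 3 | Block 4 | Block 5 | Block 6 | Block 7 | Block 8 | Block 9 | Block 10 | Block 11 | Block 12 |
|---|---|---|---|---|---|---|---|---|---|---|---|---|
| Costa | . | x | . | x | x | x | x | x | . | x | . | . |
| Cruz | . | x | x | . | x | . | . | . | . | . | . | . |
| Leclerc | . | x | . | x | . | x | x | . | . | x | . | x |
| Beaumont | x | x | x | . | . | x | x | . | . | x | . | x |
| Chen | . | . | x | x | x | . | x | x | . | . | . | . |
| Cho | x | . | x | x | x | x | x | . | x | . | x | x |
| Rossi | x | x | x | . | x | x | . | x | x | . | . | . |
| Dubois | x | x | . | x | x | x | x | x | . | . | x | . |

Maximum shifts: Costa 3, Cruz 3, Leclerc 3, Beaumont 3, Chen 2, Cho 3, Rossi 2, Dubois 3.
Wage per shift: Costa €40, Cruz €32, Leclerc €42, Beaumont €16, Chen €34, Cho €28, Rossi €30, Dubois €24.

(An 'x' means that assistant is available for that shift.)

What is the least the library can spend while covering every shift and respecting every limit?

Block 11 can only be covered by Cho and Dubois, so that assignment is forced.
Picking the cheapest available assistant for each shift independently would cost €346, but that ignores the shift limits.
An optimal schedule: Block 1→Beaumont+Dubois, Block 2→Cruz, Block 3→Cruz, Block 4→Dubois, Block 5→Cruz, Block 6→Rossi, Block 7→Chen, Block 8→Rossi+Chen, Block 9→Cho, Block 10→Beaumont, Block 11→Dubois+Cho, Block 12→Beaumont+Cho.
Total: 16 + 24 + 32 + 32 + 24 + 32 + 30 + 34 + 30 + 34 + 28 + 16 + 24 + 28 + 16 + 28 = €428.

€428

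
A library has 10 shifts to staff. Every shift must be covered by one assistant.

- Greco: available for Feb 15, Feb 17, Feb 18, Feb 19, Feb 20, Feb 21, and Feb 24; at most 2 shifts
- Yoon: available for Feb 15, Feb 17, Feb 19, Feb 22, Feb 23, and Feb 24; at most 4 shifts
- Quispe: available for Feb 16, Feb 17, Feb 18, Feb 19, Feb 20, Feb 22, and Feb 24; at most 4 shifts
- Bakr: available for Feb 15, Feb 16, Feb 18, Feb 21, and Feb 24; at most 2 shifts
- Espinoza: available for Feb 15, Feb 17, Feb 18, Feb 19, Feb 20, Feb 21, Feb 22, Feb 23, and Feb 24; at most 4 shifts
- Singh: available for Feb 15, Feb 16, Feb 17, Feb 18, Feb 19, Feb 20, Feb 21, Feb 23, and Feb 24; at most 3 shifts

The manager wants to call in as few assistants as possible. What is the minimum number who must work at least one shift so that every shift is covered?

3

10 slots to fill and no one can take more than 4, so at least ⌈10/4⌉ = 3 assistants are needed.
Greco, Yoon, and Quispe alone can cover everything: Feb 15→Greco, Feb 16→Quispe, Feb 17→Yoon, Feb 18→Quispe, Feb 19→Yoon, Feb 20→Quispe, Feb 21→Greco, Feb 22→Yoon, Feb 23→Yoon, Feb 24→Quispe.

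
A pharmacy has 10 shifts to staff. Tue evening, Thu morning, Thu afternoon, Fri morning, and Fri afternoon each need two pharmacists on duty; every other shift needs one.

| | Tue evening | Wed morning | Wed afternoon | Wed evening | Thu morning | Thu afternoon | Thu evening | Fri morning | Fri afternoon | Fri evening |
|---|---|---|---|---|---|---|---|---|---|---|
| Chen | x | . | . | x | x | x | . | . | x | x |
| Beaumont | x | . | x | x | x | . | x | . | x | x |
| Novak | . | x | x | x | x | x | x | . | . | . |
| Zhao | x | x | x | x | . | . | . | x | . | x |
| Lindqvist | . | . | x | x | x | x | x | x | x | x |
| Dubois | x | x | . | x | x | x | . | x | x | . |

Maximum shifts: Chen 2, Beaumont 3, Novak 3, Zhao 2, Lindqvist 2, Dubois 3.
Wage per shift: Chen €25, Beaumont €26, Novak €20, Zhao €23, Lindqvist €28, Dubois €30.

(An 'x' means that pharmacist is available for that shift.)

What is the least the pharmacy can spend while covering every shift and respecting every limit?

€380

Picking the cheapest available pharmacist for each shift independently would cost €343, but that ignores the shift limits.
An optimal schedule: Tue evening→Chen+Beaumont, Wed morning→Novak, Wed afternoon→Beaumont, Wed evening→Zhao, Thu morning→Novak+Dubois, Thu afternoon→Novak+Dubois, Thu evening→Beaumont, Fri morning→Zhao+Lindqvist, Fri afternoon→Lindqvist+Dubois, Fri evening→Chen.
Total: 25 + 26 + 20 + 26 + 23 + 20 + 30 + 20 + 30 + 26 + 23 + 28 + 28 + 30 + 25 = €380.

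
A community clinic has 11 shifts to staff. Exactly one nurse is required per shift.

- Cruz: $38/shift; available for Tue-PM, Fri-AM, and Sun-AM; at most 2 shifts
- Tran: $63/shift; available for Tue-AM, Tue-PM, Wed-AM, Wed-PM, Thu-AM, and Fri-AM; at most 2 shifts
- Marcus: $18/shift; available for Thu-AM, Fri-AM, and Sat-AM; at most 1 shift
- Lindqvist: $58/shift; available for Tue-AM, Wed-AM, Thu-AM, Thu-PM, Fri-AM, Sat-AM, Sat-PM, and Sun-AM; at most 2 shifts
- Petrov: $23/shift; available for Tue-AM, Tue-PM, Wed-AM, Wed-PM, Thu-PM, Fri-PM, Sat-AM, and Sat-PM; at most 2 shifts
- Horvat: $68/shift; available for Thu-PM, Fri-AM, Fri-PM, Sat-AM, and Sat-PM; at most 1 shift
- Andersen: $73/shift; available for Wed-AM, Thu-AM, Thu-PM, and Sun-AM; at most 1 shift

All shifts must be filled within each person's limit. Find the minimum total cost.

$523

Picking the cheapest available nurse for each shift independently would cost $253, but that ignores the shift limits.
An optimal schedule: Tue-AM→Tran, Tue-PM→Cruz, Wed-AM→Lindqvist, Wed-PM→Tran, Thu-AM→Marcus, Thu-PM→Andersen, Fri-AM→Horvat, Fri-PM→Petrov, Sat-AM→Petrov, Sat-PM→Lindqvist, Sun-AM→Cruz.
Total: 63 + 38 + 58 + 63 + 18 + 73 + 68 + 23 + 23 + 58 + 38 = $523.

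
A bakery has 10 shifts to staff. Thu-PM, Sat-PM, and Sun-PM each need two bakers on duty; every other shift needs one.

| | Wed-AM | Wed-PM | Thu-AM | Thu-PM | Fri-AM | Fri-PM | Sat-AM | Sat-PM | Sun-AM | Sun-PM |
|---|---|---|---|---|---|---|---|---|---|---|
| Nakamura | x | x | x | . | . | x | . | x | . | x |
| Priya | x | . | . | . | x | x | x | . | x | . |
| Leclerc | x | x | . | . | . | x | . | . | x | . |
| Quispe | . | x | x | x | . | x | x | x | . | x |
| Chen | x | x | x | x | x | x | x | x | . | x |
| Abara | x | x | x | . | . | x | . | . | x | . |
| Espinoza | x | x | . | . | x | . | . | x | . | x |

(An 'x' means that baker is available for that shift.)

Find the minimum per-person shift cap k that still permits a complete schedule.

With 7 bakers and 13 worker-slots to fill, someone must work at least ⌈13/7⌉ = 2 shifts, so k ≥ 2.
k = 2 works: Wed-AM→Nakamura, Wed-PM→Leclerc, Thu-AM→Nakamura, Thu-PM→Quispe+Chen, Fri-AM→Priya, Fri-PM→Abara, Sat-AM→Priya, Sat-PM→Quispe+Espinoza, Sun-AM→Leclerc, Sun-PM→Chen+Espinoza.
Loads: Nakamura 2, Priya 2, Leclerc 2, Quispe 2, Chen 2, Abara 1, Espinoza 2 — all ≤ 2.

2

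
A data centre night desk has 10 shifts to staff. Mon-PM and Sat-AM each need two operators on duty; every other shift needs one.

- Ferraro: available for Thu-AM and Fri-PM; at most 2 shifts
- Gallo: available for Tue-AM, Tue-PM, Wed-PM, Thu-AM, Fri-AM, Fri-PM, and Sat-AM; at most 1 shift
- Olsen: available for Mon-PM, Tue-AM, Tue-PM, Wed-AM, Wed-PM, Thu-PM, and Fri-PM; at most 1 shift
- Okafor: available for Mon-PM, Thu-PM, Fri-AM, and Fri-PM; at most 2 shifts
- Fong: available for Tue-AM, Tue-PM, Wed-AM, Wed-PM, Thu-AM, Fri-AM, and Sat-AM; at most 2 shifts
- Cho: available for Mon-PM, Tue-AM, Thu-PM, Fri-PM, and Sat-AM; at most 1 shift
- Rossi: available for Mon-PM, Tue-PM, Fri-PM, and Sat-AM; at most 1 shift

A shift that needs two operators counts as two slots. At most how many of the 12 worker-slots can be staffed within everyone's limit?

10

Total capacity across all operators is 2+1+1+2+2+1+1 = 10, and 12 slots are needed, so at most 10 can be filled.
An assignment achieving 10: Mon-PM→Cho+Rossi, Tue-AM→Fong, Tue-PM→Fong, Wed-AM→Olsen, Wed-PM→Gallo, Thu-AM→Ferraro, Thu-PM→Okafor, Fri-AM→Okafor, Fri-PM→Ferraro.
Loads: Ferraro 2/2, Gallo 1/1, Olsen 1/1, Okafor 2/2, Fong 2/2, Cho 1/1, Rossi 1/1.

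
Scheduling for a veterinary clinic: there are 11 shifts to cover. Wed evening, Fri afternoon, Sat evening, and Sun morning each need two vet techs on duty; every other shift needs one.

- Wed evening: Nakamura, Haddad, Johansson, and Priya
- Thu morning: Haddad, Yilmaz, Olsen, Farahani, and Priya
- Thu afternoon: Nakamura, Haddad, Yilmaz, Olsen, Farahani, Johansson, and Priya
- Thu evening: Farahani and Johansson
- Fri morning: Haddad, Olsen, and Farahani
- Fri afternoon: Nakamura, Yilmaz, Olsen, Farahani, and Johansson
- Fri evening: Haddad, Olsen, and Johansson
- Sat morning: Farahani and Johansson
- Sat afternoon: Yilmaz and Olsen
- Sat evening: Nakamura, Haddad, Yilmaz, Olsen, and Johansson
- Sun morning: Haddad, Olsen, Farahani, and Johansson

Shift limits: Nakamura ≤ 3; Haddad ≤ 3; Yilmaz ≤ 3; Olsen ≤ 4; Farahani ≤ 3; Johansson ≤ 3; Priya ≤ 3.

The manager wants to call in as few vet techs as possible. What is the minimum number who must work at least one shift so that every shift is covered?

15 slots to fill and no one can take more than 4, so at least ⌈15/4⌉ = 4 vet techs are needed.
Any 4 vet techs together have capacity at most 4+3+3+3 = 13 < 15 slots, so 4 can never suffice.
Nakamura, Haddad, Yilmaz, Olsen, and Farahani alone can cover everything: Wed evening→Nakamura+Haddad, Thu morning→Yilmaz, Thu afternoon→Nakamura, Thu evening→Farahani, Fri morning→Haddad, Fri afternoon→Nakamura+Olsen, Fri evening→Haddad, Sat morning→Farahani, Sat afternoon→Yilmaz, Sat evening→Yilmaz+Olsen, Sun morning→Olsen+Farahani.

5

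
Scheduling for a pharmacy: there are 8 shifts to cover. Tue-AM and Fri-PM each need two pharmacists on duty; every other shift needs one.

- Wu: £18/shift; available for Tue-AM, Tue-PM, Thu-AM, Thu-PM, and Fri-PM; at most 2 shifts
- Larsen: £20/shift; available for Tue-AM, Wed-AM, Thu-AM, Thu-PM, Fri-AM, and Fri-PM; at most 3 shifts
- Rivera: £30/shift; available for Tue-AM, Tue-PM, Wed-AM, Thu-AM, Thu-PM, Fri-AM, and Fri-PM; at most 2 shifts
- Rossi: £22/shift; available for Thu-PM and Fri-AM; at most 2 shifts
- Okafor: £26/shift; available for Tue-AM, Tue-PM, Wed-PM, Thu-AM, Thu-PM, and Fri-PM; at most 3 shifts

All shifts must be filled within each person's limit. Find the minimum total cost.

£218

Wed-PM can only be covered by Okafor, so that assignment is forced.
Picking the cheapest available pharmacist for each shift independently would cost £196, but that ignores the shift limits.
An optimal schedule: Tue-AM→Larsen+Okafor, Tue-PM→Wu, Wed-AM→Larsen, Wed-PM→Okafor, Thu-AM→Wu, Thu-PM→Rossi, Fri-AM→Rossi, Fri-PM→Larsen+Okafor.
Total: 20 + 26 + 18 + 20 + 26 + 18 + 22 + 22 + 20 + 26 = £218.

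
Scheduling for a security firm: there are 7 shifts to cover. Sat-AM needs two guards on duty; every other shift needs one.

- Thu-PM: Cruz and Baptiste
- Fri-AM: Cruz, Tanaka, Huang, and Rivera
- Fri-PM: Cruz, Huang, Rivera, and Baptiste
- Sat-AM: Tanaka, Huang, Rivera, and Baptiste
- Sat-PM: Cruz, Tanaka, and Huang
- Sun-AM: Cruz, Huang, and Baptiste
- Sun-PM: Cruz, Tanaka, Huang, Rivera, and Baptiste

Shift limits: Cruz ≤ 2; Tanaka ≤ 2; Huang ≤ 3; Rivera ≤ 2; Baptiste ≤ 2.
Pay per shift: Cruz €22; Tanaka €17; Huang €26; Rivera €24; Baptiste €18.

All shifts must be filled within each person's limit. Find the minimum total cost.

€162

Picking the cheapest available guard for each shift independently would cost €140, but that ignores the shift limits.
An optimal schedule: Thu-PM→Baptiste, Fri-AM→Cruz, Fri-PM→Cruz, Sat-AM→Tanaka+Rivera, Sat-PM→Tanaka, Sun-AM→Baptiste, Sun-PM→Rivera.
Total: 18 + 22 + 22 + 17 + 24 + 17 + 18 + 24 = €162.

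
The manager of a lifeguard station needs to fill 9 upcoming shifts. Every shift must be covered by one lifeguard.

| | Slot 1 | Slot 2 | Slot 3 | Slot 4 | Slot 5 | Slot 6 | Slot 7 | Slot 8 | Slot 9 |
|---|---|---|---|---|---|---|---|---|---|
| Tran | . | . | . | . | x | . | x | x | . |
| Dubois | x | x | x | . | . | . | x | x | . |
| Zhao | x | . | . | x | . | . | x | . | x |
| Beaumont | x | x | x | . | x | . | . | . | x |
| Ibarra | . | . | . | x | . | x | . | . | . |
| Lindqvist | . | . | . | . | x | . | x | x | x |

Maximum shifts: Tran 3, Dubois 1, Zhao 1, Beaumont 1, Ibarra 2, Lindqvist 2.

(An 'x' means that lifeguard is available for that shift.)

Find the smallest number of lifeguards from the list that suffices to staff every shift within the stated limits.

6

9 slots to fill and no one can take more than 3, so at least ⌈9/3⌉ = 3 lifeguards are needed.
No set of 5 lifeguards can cover every shift (each such set leaves at least one shift with no one available or exceeds a cap).
Tran, Dubois, Zhao, Beaumont, Ibarra, and Lindqvist alone can cover everything: Slot 1→Zhao, Slot 2→Dubois, Slot 3→Beaumont, Slot 4→Ibarra, Slot 5→Tran, Slot 6→Ibarra, Slot 7→Tran, Slot 8→Tran, Slot 9→Lindqvist.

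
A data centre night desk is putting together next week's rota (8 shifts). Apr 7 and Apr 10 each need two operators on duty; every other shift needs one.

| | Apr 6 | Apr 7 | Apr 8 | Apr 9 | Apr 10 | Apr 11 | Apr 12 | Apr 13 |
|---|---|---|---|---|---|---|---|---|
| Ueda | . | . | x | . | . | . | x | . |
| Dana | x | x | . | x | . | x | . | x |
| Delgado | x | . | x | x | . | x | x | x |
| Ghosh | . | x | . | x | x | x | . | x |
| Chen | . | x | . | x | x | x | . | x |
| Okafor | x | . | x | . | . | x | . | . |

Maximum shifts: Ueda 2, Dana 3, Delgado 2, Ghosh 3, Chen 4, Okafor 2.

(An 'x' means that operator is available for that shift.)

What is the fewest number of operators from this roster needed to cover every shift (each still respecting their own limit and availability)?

10 slots to fill and no one can take more than 4, so at least ⌈10/4⌉ = 3 operators are needed.
No set of 3 operators can cover every shift (each such set leaves at least one shift with no one available or exceeds a cap).
Ueda, Dana, Ghosh, and Chen alone can cover everything: Apr 6→Dana, Apr 7→Dana+Ghosh, Apr 8→Ueda, Apr 9→Dana, Apr 10→Ghosh+Chen, Apr 11→Ghosh, Apr 12→Ueda, Apr 13→Chen.

4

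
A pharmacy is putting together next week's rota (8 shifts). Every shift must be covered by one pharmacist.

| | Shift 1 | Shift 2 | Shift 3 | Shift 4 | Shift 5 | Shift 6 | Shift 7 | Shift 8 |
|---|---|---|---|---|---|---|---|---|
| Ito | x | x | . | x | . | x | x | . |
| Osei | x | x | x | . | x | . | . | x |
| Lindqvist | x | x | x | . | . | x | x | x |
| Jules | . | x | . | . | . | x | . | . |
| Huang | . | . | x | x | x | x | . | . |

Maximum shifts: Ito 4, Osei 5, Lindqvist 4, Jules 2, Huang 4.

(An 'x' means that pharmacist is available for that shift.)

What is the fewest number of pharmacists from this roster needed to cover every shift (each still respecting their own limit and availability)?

8 slots to fill and no one can take more than 5, so at least ⌈8/5⌉ = 2 pharmacists are needed.
Ito and Osei alone can cover everything: Shift 1→Ito, Shift 2→Osei, Shift 3→Osei, Shift 4→Ito, Shift 5→Osei, Shift 6→Ito, Shift 7→Ito, Shift 8→Osei.

2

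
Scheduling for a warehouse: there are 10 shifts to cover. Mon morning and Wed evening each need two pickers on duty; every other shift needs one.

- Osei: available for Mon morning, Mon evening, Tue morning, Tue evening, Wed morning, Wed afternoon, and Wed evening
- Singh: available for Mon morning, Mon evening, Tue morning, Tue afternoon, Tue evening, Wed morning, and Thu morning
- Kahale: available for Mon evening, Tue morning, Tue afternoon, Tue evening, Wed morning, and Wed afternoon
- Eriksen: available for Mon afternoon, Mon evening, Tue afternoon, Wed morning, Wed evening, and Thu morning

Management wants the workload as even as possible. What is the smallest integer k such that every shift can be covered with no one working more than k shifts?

With 4 pickers and 12 worker-slots to fill, someone must work at least ⌈12/4⌉ = 3 shifts, so k ≥ 3.
k = 3 works: Mon morning→Osei+Singh, Mon afternoon→Eriksen, Mon evening→Kahale, Tue morning→Singh, Tue afternoon→Kahale, Tue evening→Kahale, Wed morning→Eriksen, Wed afternoon→Osei, Wed evening→Osei+Eriksen, Thu morning→Singh.
Loads: Osei 3, Singh 3, Kahale 3, Eriksen 3 — all ≤ 3.

3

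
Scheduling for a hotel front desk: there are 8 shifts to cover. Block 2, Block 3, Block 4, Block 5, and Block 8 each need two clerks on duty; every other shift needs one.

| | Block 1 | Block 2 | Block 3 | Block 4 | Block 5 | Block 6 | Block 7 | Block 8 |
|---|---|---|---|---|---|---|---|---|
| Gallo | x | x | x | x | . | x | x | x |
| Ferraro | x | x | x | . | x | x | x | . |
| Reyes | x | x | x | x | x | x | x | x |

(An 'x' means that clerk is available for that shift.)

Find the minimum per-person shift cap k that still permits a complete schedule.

5

With 3 clerks and 13 worker-slots to fill, someone must work at least ⌈13/3⌉ = 5 shifts, so k ≥ 5.
k = 5 works: Block 1→Gallo, Block 2→Gallo+Ferraro, Block 3→Gallo+Ferraro, Block 4→Gallo+Reyes, Block 5→Ferraro+Reyes, Block 6→Ferraro, Block 7→Ferraro, Block 8→Gallo+Reyes.
Loads: Gallo 5, Ferraro 5, Reyes 3 — all ≤ 5.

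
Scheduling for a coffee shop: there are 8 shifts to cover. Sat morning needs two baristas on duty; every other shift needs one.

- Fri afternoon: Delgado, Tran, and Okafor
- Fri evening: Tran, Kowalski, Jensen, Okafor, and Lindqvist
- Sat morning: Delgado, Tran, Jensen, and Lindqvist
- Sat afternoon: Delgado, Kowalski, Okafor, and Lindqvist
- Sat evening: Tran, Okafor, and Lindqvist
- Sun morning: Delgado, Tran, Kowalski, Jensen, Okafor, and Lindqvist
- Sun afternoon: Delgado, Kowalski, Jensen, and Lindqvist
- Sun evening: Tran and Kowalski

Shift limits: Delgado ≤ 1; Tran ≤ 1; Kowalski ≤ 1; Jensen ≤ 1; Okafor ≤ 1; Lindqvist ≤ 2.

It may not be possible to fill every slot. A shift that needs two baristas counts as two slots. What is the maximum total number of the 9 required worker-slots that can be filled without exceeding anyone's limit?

Total capacity across all baristas is 1+1+1+1+1+2 = 7, and 9 slots are needed, so at most 7 can be filled.
An assignment achieving 7: Fri afternoon→Delgado, Sat morning→Jensen+Lindqvist, Sat afternoon→Kowalski, Sat evening→Okafor, Sun afternoon→Lindqvist, Sun evening→Tran.
Loads: Delgado 1/1, Tran 1/1, Kowalski 1/1, Jensen 1/1, Okafor 1/1, Lindqvist 2/2.

7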